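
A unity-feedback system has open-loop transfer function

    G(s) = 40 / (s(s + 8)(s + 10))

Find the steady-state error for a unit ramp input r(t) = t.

e_ss = 2

G(s) has one pole at the origin.
This is a Type 1 system. Kv = lim_{s→0} s·G(s) = 40/80 = 1/2.
e_ss = 1/Kv = 1/(1/2) = 2.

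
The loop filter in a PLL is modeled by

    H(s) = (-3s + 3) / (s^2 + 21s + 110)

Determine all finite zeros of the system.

s = 1

Set the numerator to zero: -3s + 3 = 0, i.e. -3·(s - 1) = 0.
So s = 1.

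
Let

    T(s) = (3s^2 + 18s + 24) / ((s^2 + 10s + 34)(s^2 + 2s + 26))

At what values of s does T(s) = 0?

Set the numerator to zero: 3s^2 + 18s + 24 = 0, i.e. 3·(s^2 + 6s + 8) = 0.
Factoring: (s + 2)(s + 4) = 0.

s = -2, -4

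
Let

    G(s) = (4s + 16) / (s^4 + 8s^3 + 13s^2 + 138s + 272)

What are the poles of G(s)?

The poles are the roots of the denominator s^4 + 8s^3 + 13s^2 + 138s + 272 = 0.
Trying s = -8: the polynomial evaluates to 0, so (s + 8) is a factor.
Dividing out leaves s^3 + 13s + 34 = 0.
This factors further as (s^2 - 2s + 17)(s + 2) = 0.

s = -8, 1 ± 4j, -2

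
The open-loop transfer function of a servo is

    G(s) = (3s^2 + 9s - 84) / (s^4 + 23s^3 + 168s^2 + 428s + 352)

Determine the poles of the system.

s = -8, -2, -2, -11

The poles are the roots of the denominator s^4 + 23s^3 + 168s^2 + 428s + 352 = 0.
Trying s = -8: the polynomial evaluates to 0, so (s + 8) is a factor.
Dividing out leaves s^3 + 15s^2 + 48s + 44 = 0.
This factors further as (s + 2)^2(s + 11) = 0.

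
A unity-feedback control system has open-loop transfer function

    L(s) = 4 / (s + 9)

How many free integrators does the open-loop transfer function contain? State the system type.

The denominator has no factor of s at the origin — no free integrator — so this is a Type 0 system.

Type 0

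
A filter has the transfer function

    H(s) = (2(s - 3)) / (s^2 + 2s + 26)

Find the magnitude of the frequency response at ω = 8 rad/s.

Substitute s = j8: numerator = -6 + j16, denominator = -38 + j16.
|H(j8)| = |-6 + j16| / |-38 + j16| = 17.088 / 41.231 ≈ 0.4144.

|H(j8)| ≈ 0.4144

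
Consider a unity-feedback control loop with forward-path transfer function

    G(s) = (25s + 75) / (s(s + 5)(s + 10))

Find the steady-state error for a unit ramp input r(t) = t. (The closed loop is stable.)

e_ss = 0.6667

G(s) has one pole at the origin.
This is a Type 1 system. Kv = lim_{s→0} s·G(s) = 75/50 = 3/2.
e_ss = 1/Kv = 1/(3/2) = 2/3 ≈ 0.6667.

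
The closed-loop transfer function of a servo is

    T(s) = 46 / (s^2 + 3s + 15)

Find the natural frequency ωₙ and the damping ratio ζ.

ωₙ ≈ 3.873 rad/s, ζ ≈ 0.3873

Compare the denominator to the standard form s^2 + 2ζωₙs + ωₙ².
ωₙ² = 15, so ωₙ = √15 ≈ 3.873 rad/s.
2ζωₙ = 3, so ζ = 3/(2·√15) ≈ 0.3873.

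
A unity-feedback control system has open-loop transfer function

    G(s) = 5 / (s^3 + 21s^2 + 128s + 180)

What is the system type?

The denominator has no factor of s at the origin — no free integrator — so this is a Type 0 system.

Type 0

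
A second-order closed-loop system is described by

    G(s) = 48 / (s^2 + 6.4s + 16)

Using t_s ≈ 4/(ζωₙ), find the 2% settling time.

t_s ≈ 1.250 s

Comparing s^2 + 6.4s + 16 to s^2 + 2ζωₙs + ωₙ²: ωₙ = 4 rad/s and ζ = 6.4/(2·4) = 0.8.
ζωₙ = 6.4/2 = 3.2, so t_s ≈ 4/(ζωₙ) = 4/3.2 = 1.250 s.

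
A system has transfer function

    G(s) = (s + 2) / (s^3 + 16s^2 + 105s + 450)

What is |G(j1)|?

Substitute s = j1: numerator = 2 + j1, denominator = 434 + j104.
|G(j1)| = |2 + j1| / |434 + j104| = 2.2361 / 446.29 ≈ 0.005010.

|G(j1)| ≈ 0.005010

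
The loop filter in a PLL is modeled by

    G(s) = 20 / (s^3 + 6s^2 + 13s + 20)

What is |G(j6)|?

Substitute s = j6: numerator = 20, denominator = -196 - j138.
|G(j6)| = |20| / |-196 - j138| = 20 / 239.71 ≈ 0.08343.

|G(j6)| ≈ 0.08343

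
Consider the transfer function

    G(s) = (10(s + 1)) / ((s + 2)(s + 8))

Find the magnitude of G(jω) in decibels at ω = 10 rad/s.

|G(j10)|_dB ≈ -2.28 dB

Substitute s = j10: numerator = 10 + j100, denominator = -84 + j100.
|G(j10)| = |10 + j100| / |-84 + j100| = 100.50 / 130.60 ≈ 0.7695.
In decibels: 20·log₁₀(0.7695) ≈ -2.28 dB.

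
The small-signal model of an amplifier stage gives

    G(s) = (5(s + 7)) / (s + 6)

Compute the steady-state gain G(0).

Set s = 0: G(0) = (35) / (6) = 35/6.

G(0) = 35/6 ≈ 5.833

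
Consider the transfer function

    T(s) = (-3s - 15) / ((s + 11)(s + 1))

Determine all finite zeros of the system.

Set the numerator to zero: -3s - 15 = 0, i.e. -3·(s + 5) = 0.
So s = -5.

s = -5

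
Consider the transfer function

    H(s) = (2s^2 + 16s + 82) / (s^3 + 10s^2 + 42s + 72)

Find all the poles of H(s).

s = -3 + 3j, -3 - 3j, -4

The poles are the roots of the denominator s^3 + 10s^2 + 42s + 72 = 0.
Trying s = -4: the polynomial evaluates to 0, so (s + 4) is a factor.
Dividing out leaves s^2 + 6s + 18 = 0.
The quadratic formula then gives s = -3 ± 3j.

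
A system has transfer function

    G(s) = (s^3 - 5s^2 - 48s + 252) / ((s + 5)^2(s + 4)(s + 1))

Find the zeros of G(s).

Set the numerator to zero: s^3 - 5s^2 - 48s + 252 = 0.
Factoring: (s - 6)^2(s + 7) = 0.

s = 6, 6, -7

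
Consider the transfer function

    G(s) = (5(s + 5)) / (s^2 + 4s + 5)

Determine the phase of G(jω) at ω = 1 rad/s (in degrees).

At s = j1: numerator = 25 + j5, denominator = 4 + j4.
∠G = ∠num − ∠den = 11.310° − (45°) = -33.69°.

∠G(j1) ≈ -33.69°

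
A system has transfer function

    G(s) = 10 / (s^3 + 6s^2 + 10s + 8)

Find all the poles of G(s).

s = -1 ± j, -4

The poles are the roots of the denominator s^3 + 6s^2 + 10s + 8 = 0.
Trying s = -4: the polynomial evaluates to 0, so (s + 4) is a factor.
Dividing out leaves s^2 + 2s + 2 = 0.
The quadratic formula then gives s = -1 ± 1j.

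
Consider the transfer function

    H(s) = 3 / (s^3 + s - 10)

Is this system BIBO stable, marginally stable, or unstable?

unstable

The denominator s^3 + s - 10 factors as (s^2 + 2s + 5)(s - 2), giving poles at s = -1 ± 2j, 2.
Since the pole(s) at s = 2 lie in the right half-plane, the system is unstable.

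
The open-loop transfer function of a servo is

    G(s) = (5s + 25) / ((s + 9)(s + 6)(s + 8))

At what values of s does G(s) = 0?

s = -5

Set the numerator to zero: 5s + 25 = 0, i.e. 5·(s + 5) = 0.
So s = -5.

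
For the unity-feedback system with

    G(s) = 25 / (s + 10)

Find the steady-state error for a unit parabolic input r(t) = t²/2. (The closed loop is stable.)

e_ss = ∞

G(s) has no poles at the origin.
This is a Type 0 system; Ka = lim_{s→0} s^2·G(s) = 0, so the steady-state error for a parabola input is infinite.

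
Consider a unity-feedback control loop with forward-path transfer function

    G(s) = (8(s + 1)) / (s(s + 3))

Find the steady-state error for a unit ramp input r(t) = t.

e_ss = 0.3750

G(s) has one pole at the origin.
This is a Type 1 system. Kv = lim_{s→0} s·G(s) = 8/3.
e_ss = 1/Kv = 1/(8/3) = 3/8 ≈ 0.3750.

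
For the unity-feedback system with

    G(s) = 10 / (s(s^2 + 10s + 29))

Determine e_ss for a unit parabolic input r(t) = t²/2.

e_ss = ∞

G(s) has one pole at the origin.
This is a Type 1 system; Ka = lim_{s→0} s^2·G(s) = 0, so the steady-state error for a parabola input is infinite.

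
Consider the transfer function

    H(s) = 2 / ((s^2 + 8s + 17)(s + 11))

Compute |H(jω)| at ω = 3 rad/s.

|H(j3)| ≈ 0.006934

Substitute s = j3: numerator = 2, denominator = 16 + j288.
|H(j3)| = |2| / |16 + j288| = 2 / 288.44 ≈ 0.006934.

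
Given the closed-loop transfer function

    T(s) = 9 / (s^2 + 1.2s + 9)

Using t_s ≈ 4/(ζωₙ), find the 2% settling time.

Comparing s^2 + 1.2s + 9 to s^2 + 2ζωₙs + ωₙ²: ωₙ = 3 rad/s and ζ = 1.2/(2·3) = 0.2.
ζωₙ = 1.2/2 = 0.6, so t_s ≈ 4/(ζωₙ) = 4/0.6 ≈ 6.667 s.

t_s ≈ 6.667 s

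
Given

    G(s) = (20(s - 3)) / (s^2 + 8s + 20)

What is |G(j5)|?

|G(j5)| ≈ 2.893

Substitute s = j5: numerator = -60 + j100, denominator = -5 + j40.
|G(j5)| = |-60 + j100| / |-5 + j40| = 116.62 / 40.311 ≈ 2.893.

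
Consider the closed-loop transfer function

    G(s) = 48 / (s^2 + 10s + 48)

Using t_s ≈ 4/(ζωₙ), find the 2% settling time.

Comparing s^2 + 10s + 48 to s^2 + 2ζωₙs + ωₙ²: ωₙ = √48 ≈ 6.928 rad/s and ζ = 10/(2·√48) ≈ 0.7217.
ζωₙ = 10/2 = 5, so t_s ≈ 4/(ζωₙ) = 4/5 = 0.8000 s.

t_s ≈ 0.8000 s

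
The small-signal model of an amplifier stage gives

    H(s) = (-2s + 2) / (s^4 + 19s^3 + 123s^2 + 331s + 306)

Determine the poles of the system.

The poles are the roots of the denominator s^4 + 19s^3 + 123s^2 + 331s + 306 = 0.
Trying s = -9: the polynomial evaluates to 0, so (s + 9) is a factor.
Dividing out leaves s^3 + 10s^2 + 33s + 34 = 0.
This factors further as (s^2 + 8s + 17)(s + 2) = 0.

s = -4 + j, -4 - j, -9, -2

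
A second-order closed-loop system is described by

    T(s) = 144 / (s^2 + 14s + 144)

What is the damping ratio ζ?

Compare the denominator to the standard form s^2 + 2ζωₙs + ωₙ².
ωₙ² = 144, so ωₙ = 12 rad/s.
2ζωₙ = 14, so ζ = 14/(2·12) ≈ 0.5833.
With ζ = 0.5833 the response is underdamped.

ζ ≈ 0.5833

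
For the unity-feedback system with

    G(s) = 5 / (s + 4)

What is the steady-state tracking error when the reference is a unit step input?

G(s) has no poles at the origin.
This is a Type 0 system. Kp = lim_{s→0} G(s) = 5/4.
e_ss = 1/(1 + Kp) = 1/(1 + 5/4) = 4/9 ≈ 0.4444.

e_ss = 0.4444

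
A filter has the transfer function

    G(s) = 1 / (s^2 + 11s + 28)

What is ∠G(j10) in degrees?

At s = j10: numerator = 1, denominator = -72 + j110.
∠G = ∠num − ∠den = 0° − (123.21°) = -123.2°.

∠G(j10) ≈ -123.2°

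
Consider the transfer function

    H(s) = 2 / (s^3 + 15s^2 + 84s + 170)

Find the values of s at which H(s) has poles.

The poles are the roots of the denominator s^3 + 15s^2 + 84s + 170 = 0.
Trying s = -5: the polynomial evaluates to 0, so (s + 5) is a factor.
Dividing out leaves s^2 + 10s + 34 = 0.
The quadratic formula then gives s = -5 ± 3j.

s = -5, -5 + 3j, -5 - 3j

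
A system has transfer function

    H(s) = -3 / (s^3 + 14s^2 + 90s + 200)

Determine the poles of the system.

The poles are the roots of the denominator s^3 + 14s^2 + 90s + 200 = 0.
Trying s = -4: the polynomial evaluates to 0, so (s + 4) is a factor.
Dividing out leaves s^2 + 10s + 50 = 0.
The quadratic formula then gives s = -5 ± 5j.

s = -5 ± 5j, -4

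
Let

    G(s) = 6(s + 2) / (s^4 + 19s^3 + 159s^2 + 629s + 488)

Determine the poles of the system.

The poles are the roots of the denominator s^4 + 19s^3 + 159s^2 + 629s + 488 = 0.
Trying s = -1: the polynomial evaluates to 0, so (s + 1) is a factor.
Dividing out leaves s^3 + 18s^2 + 141s + 488 = 0.
This factors further as (s^2 + 10s + 61)(s + 8) = 0.

s = -5 ± 6j, -1, -8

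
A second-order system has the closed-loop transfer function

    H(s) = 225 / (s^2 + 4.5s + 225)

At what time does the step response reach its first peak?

t_p ≈ 0.2118 s

Comparing s^2 + 4.5s + 225 to s^2 + 2ζωₙs + ωₙ²: ωₙ = 15 rad/s and ζ = 4.5/(2·15) = 0.15.
ζωₙ = 4.5/2 = 2.25, so ω_d = ωₙ√(1−ζ²) = √(ωₙ² − (ζωₙ)²) = √(225 − 2.25²) = √219.9375 ≈ 14.83 rad/s.
t_p = π/ω_d = π/14.83 ≈ 0.2118 s.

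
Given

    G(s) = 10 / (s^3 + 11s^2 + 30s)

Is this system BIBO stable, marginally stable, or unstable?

The denominator s^3 + 11s^2 + 30s factors as s(s + 5)(s + 6), giving poles at s = 0, -5, -6.
Since the simple pole(s) at s = 0 lie on the jω-axis with none in the right half-plane, the system is marginally stable.

marginally stable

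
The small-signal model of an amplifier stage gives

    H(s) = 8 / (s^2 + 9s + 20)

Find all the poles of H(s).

The poles are the roots of the denominator s^2 + 9s + 20 = 0.
Factoring: (s + 4)(s + 5) = 0, so s = -4 and s = -5.

s = -4, -5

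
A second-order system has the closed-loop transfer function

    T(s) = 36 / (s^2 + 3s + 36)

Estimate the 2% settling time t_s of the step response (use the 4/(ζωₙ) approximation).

Comparing s^2 + 3s + 36 to s^2 + 2ζωₙs + ωₙ²: ωₙ = 6 rad/s and ζ = 3/(2·6) = 0.25.
ζωₙ = 3/2 = 1.5, so t_s ≈ 4/(ζωₙ) = 4/1.5 ≈ 2.667 s.

t_s ≈ 2.667 s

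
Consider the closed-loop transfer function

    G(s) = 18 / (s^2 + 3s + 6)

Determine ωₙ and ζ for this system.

ωₙ ≈ 2.449 rad/s, ζ ≈ 0.6124

Compare the denominator to the standard form s^2 + 2ζωₙs + ωₙ².
ωₙ² = 6, so ωₙ = √6 ≈ 2.449 rad/s.
2ζωₙ = 3, so ζ = 3/(2·√6) ≈ 0.6124.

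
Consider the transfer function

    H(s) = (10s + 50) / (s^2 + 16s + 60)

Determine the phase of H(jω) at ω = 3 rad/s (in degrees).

At s = j3: numerator = 50 + j30, denominator = 51 + j48.
∠H = ∠num − ∠den = 30.964° − (43.264°) = -12.30°.

∠H(j3) ≈ -12.30°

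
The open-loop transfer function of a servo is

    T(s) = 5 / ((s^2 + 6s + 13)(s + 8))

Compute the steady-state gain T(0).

T(0) = 5/104 ≈ 0.04808

At s = 0 each factor (s + a) contributes a and each (s^2 + bs + c) contributes c.
T(0) = 5·1 / ((13) · (8)) = 5/104 = 5/104.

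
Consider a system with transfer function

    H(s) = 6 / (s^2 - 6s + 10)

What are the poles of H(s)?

s = 3 + j, 3 - j

The poles are the roots of the denominator s^2 - 6s + 10 = 0.
Using the quadratic formula: s = (6 ± √(-4))/2 = 3 ± 1j.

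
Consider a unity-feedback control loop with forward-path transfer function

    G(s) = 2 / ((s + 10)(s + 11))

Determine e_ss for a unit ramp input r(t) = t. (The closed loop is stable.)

e_ss = ∞

G(s) has no poles at the origin.
This is a Type 0 system; Kv = lim_{s→0} s·G(s) = 0, so the steady-state error for a ramp input is infinite.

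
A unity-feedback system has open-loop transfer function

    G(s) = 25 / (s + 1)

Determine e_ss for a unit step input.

e_ss = 0.03846

G(s) has no poles at the origin.
This is a Type 0 system. Kp = lim_{s→0} G(s) = 25/1.
e_ss = 1/(1 + Kp) = 1/(1 + 25) = 1/26 ≈ 0.03846.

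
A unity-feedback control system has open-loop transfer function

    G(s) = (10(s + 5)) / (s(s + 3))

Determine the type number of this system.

Type 1

The denominator has 1 factor of s at the origin (free integrator), so this is a Type 1 system.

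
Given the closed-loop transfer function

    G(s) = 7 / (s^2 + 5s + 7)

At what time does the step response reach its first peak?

t_p ≈ 3.628 s

Comparing s^2 + 5s + 7 to s^2 + 2ζωₙs + ωₙ²: ωₙ = √7 ≈ 2.646 rad/s and ζ = 5/(2·√7) ≈ 0.9449.
ζωₙ = 5/2 = 2.5, so ω_d = ωₙ√(1−ζ²) = √(ωₙ² − (ζωₙ)²) = √(7 − 2.5²) = √0.75 ≈ 0.8660 rad/s.
t_p = π/ω_d = π/0.8660 ≈ 3.628 s.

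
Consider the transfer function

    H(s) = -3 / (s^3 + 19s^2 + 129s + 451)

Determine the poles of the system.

s = -4 + 5j, -4 - 5j, -11

The poles are the roots of the denominator s^3 + 19s^2 + 129s + 451 = 0.
Trying s = -11: the polynomial evaluates to 0, so (s + 11) is a factor.
Dividing out leaves s^2 + 8s + 41 = 0.
The quadratic formula then gives s = -4 ± 5j.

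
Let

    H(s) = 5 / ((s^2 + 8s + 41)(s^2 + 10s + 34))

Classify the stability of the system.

stable

The poles can be read from the denominator factors: s = -4 + 5j, -4 - 5j, -5 + 3j, -5 - 3j.
Since all poles lie strictly in the left half-plane, the system is stable.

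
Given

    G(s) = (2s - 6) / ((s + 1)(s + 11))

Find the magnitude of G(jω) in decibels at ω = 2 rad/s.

Substitute s = j2: numerator = -6 + j4, denominator = 7 + j24.
|G(j2)| = |-6 + j4| / |7 + j24| = 7.2111 / 25 ≈ 0.2884.
In decibels: 20·log₁₀(0.2884) ≈ -10.8 dB.

|G(j2)|_dB ≈ -10.8 dB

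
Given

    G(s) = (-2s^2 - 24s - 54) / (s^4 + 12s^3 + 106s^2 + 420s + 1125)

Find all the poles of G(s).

The poles are the roots of the denominator s^4 + 12s^3 + 106s^2 + 420s + 1125 = 0.
No real roots exist; factor into two real quadratics: (s^2 + 6s + 25)(s^2 + 6s + 45) = 0.
Each quadratic gives a conjugate pair via the quadratic formula.

s = -3 ± 4j, -3 ± 6j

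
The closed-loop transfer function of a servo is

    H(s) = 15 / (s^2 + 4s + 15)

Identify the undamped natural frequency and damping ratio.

Compare the denominator to the standard form s^2 + 2ζωₙs + ωₙ².
ωₙ² = 15, so ωₙ = √15 ≈ 3.873 rad/s.
2ζωₙ = 4, so ζ = 4/(2·√15) ≈ 0.5164.
With ζ = 0.5164 the response is underdamped.

ωₙ ≈ 3.873 rad/s, ζ ≈ 0.5164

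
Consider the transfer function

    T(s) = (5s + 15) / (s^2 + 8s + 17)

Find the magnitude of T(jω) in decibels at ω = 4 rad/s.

|T(j4)|_dB ≈ -2.15 dB

Substitute s = j4: numerator = 15 + j20, denominator = 1 + j32.
|T(j4)| = |15 + j20| / |1 + j32| = 25 / 32.016 ≈ 0.7809.
In decibels: 20·log₁₀(0.7809) ≈ -2.15 dB.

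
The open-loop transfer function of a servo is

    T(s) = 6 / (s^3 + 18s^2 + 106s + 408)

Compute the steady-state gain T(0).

Set s = 0: T(0) = (6) / (408) = 1/68.

T(0) = 1/68 ≈ 0.01471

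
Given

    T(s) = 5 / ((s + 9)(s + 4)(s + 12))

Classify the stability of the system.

stable

The poles can be read from the denominator factors: s = -9, -4, -12.
Since all poles lie strictly in the left half-plane, the system is stable.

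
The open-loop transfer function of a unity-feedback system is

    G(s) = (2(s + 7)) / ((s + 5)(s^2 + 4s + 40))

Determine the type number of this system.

The denominator has no factor of s at the origin — no free integrator — so this is a Type 0 system.

Type 0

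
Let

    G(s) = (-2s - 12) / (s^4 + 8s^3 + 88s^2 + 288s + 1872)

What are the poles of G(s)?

s = ±6j, -4 ± 6j

The poles are the roots of the denominator s^4 + 8s^3 + 88s^2 + 288s + 1872 = 0.
No real roots exist; factor into two real quadratics: (s^2 + 36)(s^2 + 8s + 52) = 0.
Each quadratic gives a conjugate pair via the quadratic formula.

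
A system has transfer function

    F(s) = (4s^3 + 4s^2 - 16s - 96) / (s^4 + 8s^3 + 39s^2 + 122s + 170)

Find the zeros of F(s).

s = -2 + 2j, -2 - 2j, 3

Set the numerator to zero: 4s^3 + 4s^2 - 16s - 96 = 0, i.e. 4·(s^3 + s^2 - 4s - 24) = 0.
Factoring: (s^2 + 4s + 8)(s - 3) = 0.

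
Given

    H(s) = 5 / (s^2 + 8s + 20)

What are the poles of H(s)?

The poles are the roots of the denominator s^2 + 8s + 20 = 0.
Using the quadratic formula: s = (-8 ± √(-16))/2 = -4 ± 2j.

s = -4 ± 2j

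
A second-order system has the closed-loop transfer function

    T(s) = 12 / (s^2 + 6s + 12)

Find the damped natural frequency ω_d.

Comparing s^2 + 6s + 12 to s^2 + 2ζωₙs + ωₙ²: ωₙ = √12 ≈ 3.464 rad/s and ζ = 6/(2·√12) ≈ 0.8660.
ζωₙ = 6/2 = 3, so ω_d = ωₙ√(1−ζ²) = √(ωₙ² − (ζωₙ)²) = √(12 − 3²) = √3 ≈ 1.732 rad/s.

ω_d ≈ 1.732 rad/s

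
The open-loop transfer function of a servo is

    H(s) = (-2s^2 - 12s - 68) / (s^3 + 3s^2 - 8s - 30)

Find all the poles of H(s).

s = -3 + j, -3 - j, 3

The poles are the roots of the denominator s^3 + 3s^2 - 8s - 30 = 0.
Trying s = 3: the polynomial evaluates to 0, so (s - 3) is a factor.
Dividing out leaves s^2 + 6s + 10 = 0.
The quadratic formula then gives s = -3 ± 1j.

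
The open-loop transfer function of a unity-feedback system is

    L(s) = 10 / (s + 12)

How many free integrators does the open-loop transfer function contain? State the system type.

The denominator has no factor of s at the origin — no free integrator — so this is a Type 0 system.

Type 0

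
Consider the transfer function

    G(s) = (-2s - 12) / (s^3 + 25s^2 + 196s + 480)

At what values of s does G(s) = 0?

s = -6

Set the numerator to zero: -2s - 12 = 0, i.e. -2·(s + 6) = 0.
So s = -6.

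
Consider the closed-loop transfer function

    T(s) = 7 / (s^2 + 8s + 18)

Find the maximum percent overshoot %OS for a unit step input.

Comparing s^2 + 8s + 18 to s^2 + 2ζωₙs + ωₙ²: ωₙ = √18 ≈ 4.243 rad/s and ζ = 8/(2·√18) ≈ 0.9428.
%OS = 100·exp(−πζ/√(1−ζ²)) = 100·exp(−π·0.9428/√(1−0.9428²)) ≈ 0.0138%.

%OS ≈ 0.0138%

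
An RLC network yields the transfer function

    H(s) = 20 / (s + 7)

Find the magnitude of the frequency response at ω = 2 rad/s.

|H(j2)| ≈ 2.747

Substitute s = j2: numerator = 20, denominator = 7 + j2.
|H(j2)| = |20| / |7 + j2| = 20 / 7.2801 ≈ 2.747.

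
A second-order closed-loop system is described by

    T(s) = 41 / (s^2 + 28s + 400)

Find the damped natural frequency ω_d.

ω_d ≈ 14.28 rad/s

Comparing s^2 + 28s + 400 to s^2 + 2ζωₙs + ωₙ²: ωₙ = 20 rad/s and ζ = 28/(2·20) = 0.7.
ζωₙ = 28/2 = 14, so ω_d = ωₙ√(1−ζ²) = √(ωₙ² − (ζωₙ)²) = √(400 − 14²) = √204 ≈ 14.28 rad/s.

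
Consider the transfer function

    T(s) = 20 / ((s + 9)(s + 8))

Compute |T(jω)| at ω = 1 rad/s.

|T(j1)| ≈ 0.2739

Substitute s = j1: numerator = 20, denominator = 71 + j17.
|T(j1)| = |20| / |71 + j17| = 20 / 73.007 ≈ 0.2739.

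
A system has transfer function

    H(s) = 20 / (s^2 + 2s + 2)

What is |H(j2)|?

|H(j2)| ≈ 4.472

Substitute s = j2: numerator = 20, denominator = -2 + j4.
|H(j2)| = |20| / |-2 + j4| = 20 / 4.4721 ≈ 4.472.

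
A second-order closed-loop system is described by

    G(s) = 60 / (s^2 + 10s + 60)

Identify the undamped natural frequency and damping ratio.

ωₙ ≈ 7.746 rad/s, ζ ≈ 0.6455

Compare the denominator to the standard form s^2 + 2ζωₙs + ωₙ².
ωₙ² = 60, so ωₙ = √60 ≈ 7.746 rad/s.
2ζωₙ = 10, so ζ = 10/(2·√60) ≈ 0.6455.
With ζ = 0.6455 the response is underdamped.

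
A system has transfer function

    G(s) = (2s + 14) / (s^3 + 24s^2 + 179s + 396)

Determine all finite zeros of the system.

Set the numerator to zero: 2s + 14 = 0, i.e. 2·(s + 7) = 0.
So s = -7.

s = -7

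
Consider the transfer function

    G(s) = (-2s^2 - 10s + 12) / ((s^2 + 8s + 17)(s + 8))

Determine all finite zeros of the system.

s = 1, -6

Set the numerator to zero: -2s^2 - 10s + 12 = 0, i.e. -2·(s^2 + 5s - 6) = 0.
Factoring: (s - 1)(s + 6) = 0.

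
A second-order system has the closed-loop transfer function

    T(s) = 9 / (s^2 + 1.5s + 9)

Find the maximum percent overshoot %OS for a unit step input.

%OS ≈ 44.4%

Comparing s^2 + 1.5s + 9 to s^2 + 2ζωₙs + ωₙ²: ωₙ = 3 rad/s and ζ = 1.5/(2·3) = 0.25.
%OS = 100·exp(−πζ/√(1−ζ²)) = 100·exp(−π·0.25/√(1−0.25²)) ≈ 44.4%.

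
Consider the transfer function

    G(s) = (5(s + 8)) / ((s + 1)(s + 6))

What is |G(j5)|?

|G(j5)| ≈ 1.184

Substitute s = j5: numerator = 40 + j25, denominator = -19 + j35.
|G(j5)| = |40 + j25| / |-19 + j35| = 47.170 / 39.825 ≈ 1.184.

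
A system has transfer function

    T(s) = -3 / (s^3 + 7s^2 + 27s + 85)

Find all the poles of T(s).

s = -1 + 4j, -1 - 4j, -5

The poles are the roots of the denominator s^3 + 7s^2 + 27s + 85 = 0.
Trying s = -5: the polynomial evaluates to 0, so (s + 5) is a factor.
Dividing out leaves s^2 + 2s + 17 = 0.
The quadratic formula then gives s = -1 ± 4j.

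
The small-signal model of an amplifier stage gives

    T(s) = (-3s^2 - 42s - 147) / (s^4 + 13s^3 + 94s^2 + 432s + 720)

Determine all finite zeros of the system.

s = -7, -7

Set the numerator to zero: -3s^2 - 42s - 147 = 0, i.e. -3·(s^2 + 14s + 49) = 0.
Factoring: (s + 7)^2 = 0.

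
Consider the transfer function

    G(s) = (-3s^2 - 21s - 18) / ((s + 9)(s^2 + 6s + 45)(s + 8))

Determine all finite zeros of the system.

Set the numerator to zero: -3s^2 - 21s - 18 = 0, i.e. -3·(s^2 + 7s + 6) = 0.
Factoring: (s + 6)(s + 1) = 0.

s = -6, -1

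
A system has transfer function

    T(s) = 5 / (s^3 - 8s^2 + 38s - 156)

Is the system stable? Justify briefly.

unstable

The denominator s^3 - 8s^2 + 38s - 156 factors as (s^2 - 2s + 26)(s - 6), giving poles at s = 1 ± 5j, 6.
Since the pole(s) at s = 1 ± 5j, 6 lie in the right half-plane, the system is unstable.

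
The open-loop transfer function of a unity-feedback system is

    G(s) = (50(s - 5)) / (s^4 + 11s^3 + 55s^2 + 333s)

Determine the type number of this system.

Type 1

The denominator has 1 factor of s at the origin (free integrator), so this is a Type 1 system.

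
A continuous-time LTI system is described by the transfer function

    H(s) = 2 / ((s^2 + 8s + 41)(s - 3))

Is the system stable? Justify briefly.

unstable

The poles can be read from the denominator factors: s = -4 + 5j, -4 - 5j, 3.
Since the pole(s) at s = 3 lie in the right half-plane, the system is unstable.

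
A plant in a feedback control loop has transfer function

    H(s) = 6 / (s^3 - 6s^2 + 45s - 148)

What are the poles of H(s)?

The poles are the roots of the denominator s^3 - 6s^2 + 45s - 148 = 0.
Trying s = 4: the polynomial evaluates to 0, so (s - 4) is a factor.
Dividing out leaves s^2 - 2s + 37 = 0.
The quadratic formula then gives s = 1 ± 6j.

s = 4, 1 + 6j, 1 - 6j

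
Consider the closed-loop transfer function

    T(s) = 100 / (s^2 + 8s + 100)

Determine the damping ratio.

ζ = 0.4

Compare the denominator to the standard form s^2 + 2ζωₙs + ωₙ².
ωₙ² = 100, so ωₙ = 10 rad/s.
2ζωₙ = 8, so ζ = 8/(2·10) = 0.4.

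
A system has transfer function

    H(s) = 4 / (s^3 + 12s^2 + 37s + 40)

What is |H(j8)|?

|H(j8)| ≈ 0.005268

Substitute s = j8: numerator = 4, denominator = -728 - j216.
|H(j8)| = |4| / |-728 - j216| = 4 / 759.37 ≈ 0.005268.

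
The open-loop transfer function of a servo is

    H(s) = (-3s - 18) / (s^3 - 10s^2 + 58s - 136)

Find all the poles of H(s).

s = 3 + 5j, 3 - 5j, 4

The poles are the roots of the denominator s^3 - 10s^2 + 58s - 136 = 0.
Trying s = 4: the polynomial evaluates to 0, so (s - 4) is a factor.
Dividing out leaves s^2 - 6s + 34 = 0.
The quadratic formula then gives s = 3 ± 5j.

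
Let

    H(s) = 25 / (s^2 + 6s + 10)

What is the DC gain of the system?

H(0) = 5/2 ≈ 2.500

Set s = 0: H(0) = (25) / (10) = 5/2.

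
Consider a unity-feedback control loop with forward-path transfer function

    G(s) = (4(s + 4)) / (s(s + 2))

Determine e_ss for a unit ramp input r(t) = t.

G(s) has one pole at the origin.
This is a Type 1 system. Kv = lim_{s→0} s·G(s) = 16/2 = 8.
e_ss = 1/Kv = 1/(8) = 1/8 ≈ 0.1250.

e_ss = 0.1250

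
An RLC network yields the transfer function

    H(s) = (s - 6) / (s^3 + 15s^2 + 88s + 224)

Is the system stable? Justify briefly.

stable

The denominator s^3 + 15s^2 + 88s + 224 factors as (s^2 + 8s + 32)(s + 7), giving poles at s = -4 ± 4j, -7.
Since all poles lie strictly in the left half-plane, the system is stable.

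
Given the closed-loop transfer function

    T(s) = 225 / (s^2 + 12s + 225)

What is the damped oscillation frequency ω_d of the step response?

ω_d ≈ 13.75 rad/s

Comparing s^2 + 12s + 225 to s^2 + 2ζωₙs + ωₙ²: ωₙ = 15 rad/s and ζ = 12/(2·15) = 0.4.
ζωₙ = 12/2 = 6, so ω_d = ωₙ√(1−ζ²) = √(ωₙ² − (ζωₙ)²) = √(225 − 6²) = √189 ≈ 13.75 rad/s.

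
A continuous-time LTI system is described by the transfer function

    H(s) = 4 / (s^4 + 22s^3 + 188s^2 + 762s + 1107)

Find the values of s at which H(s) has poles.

The poles are the roots of the denominator s^4 + 22s^3 + 188s^2 + 762s + 1107 = 0.
Trying s = -9: the polynomial evaluates to 0, so (s + 9) is a factor.
Dividing out leaves s^3 + 13s^2 + 71s + 123 = 0.
This factors further as (s^2 + 10s + 41)(s + 3) = 0.

s = -5 + 4j, -5 - 4j, -9, -3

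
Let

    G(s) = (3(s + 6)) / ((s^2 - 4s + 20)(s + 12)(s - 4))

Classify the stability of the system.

The poles can be read from the denominator factors: s = 2 ± 4j, -12, 4.
Since the pole(s) at s = 2 ± 4j, 4 lie in the right half-plane, the system is unstable.

unstable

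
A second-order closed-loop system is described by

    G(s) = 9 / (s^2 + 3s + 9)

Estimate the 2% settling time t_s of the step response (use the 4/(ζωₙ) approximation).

t_s ≈ 2.667 s

Comparing s^2 + 3s + 9 to s^2 + 2ζωₙs + ωₙ²: ωₙ = 3 rad/s and ζ = 3/(2·3) = 0.5.
ζωₙ = 3/2 = 1.5, so t_s ≈ 4/(ζωₙ) = 4/1.5 ≈ 2.667 s.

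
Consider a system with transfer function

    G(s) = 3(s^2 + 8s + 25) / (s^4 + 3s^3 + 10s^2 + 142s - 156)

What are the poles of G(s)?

s = -6, 1 + 5j, 1 - 5j, 1

The poles are the roots of the denominator s^4 + 3s^3 + 10s^2 + 142s - 156 = 0.
Trying s = -6: the polynomial evaluates to 0, so (s + 6) is a factor.
Dividing out leaves s^3 - 3s^2 + 28s - 26 = 0.
This factors further as (s^2 - 2s + 26)(s - 1) = 0.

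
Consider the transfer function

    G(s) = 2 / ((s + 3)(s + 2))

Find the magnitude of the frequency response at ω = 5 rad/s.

Substitute s = j5: numerator = 2, denominator = -19 + j25.
|G(j5)| = |2| / |-19 + j25| = 2 / 31.401 ≈ 0.06369.

|G(j5)| ≈ 0.06369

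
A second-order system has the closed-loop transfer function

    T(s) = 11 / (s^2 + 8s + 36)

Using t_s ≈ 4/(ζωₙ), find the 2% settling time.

Comparing s^2 + 8s + 36 to s^2 + 2ζωₙs + ωₙ²: ωₙ = 6 rad/s and ζ = 8/(2·6) ≈ 0.6667.
ζωₙ = 8/2 = 4, so t_s ≈ 4/(ζωₙ) = 4/4 = 1 s.

t_s ≈ 1 s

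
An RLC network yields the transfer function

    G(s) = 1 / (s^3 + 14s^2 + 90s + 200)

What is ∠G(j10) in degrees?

∠G(j10) ≈ 175.2°

At s = j10: numerator = 1, denominator = -1200 - j100.
∠G = ∠num − ∠den = 0° − (-175.24°) = 175.2°.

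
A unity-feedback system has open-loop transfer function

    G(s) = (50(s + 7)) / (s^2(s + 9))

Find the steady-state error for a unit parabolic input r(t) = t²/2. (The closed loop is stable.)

G(s) has 2 poles at the origin.
This is a Type 2 system. Ka = lim_{s→0} s^2·G(s) = 350/9.
e_ss = 1/Ka = 1/(350/9) = 9/350 ≈ 0.02571.

e_ss = 0.02571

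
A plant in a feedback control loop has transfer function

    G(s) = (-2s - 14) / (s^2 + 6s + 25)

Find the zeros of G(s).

s = -7

Set the numerator to zero: -2s - 14 = 0, i.e. -2·(s + 7) = 0.
So s = -7.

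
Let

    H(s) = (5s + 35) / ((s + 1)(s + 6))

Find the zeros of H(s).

s = -7

Set the numerator to zero: 5s + 35 = 0, i.e. 5·(s + 7) = 0.
So s = -7.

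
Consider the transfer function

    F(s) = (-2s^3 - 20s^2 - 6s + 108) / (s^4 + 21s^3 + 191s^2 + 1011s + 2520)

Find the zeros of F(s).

Set the numerator to zero: -2s^3 - 20s^2 - 6s + 108 = 0, i.e. -2·(s^3 + 10s^2 + 3s - 54) = 0.
Factoring: (s + 9)(s - 2)(s + 3) = 0.

s = -9, 2, -3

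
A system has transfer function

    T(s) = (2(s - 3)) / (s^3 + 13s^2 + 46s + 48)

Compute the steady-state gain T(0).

T(0) = -1/8 ≈ -0.1250

Set s = 0: T(0) = (-6) / (48) = -1/8.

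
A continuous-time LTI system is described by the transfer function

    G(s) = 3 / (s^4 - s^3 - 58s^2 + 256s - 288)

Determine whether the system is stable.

The denominator s^4 - s^3 - 58s^2 + 256s - 288 factors as (s - 4)^2(s + 9)(s - 2), giving poles at s = 4, -9, 2, 4.
Since the pole(s) at s = 4, 2, 4 lie in the right half-plane, the system is unstable.

unstable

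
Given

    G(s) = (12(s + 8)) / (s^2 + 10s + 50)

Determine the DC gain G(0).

G(0) = 48/25 ≈ 1.920

At s = 0 each factor (s + a) contributes a and each (s^2 + bs + c) contributes c.
G(0) = 12·(8) / ((50)) = 96/50 = 48/25.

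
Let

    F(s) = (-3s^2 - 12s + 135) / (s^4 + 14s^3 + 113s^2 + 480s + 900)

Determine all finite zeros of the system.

Set the numerator to zero: -3s^2 - 12s + 135 = 0, i.e. -3·(s^2 + 4s - 45) = 0.
Factoring: (s - 5)(s + 9) = 0.

s = 5, -9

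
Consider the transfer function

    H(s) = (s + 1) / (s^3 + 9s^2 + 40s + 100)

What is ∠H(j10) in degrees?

∠H(j10) ≈ -132.6°

At s = j10: numerator = 1 + j10, denominator = -800 - j600.
∠H = ∠num − ∠den = 84.289° − (-143.13°) = 227.4°, which wraps to -132.6°.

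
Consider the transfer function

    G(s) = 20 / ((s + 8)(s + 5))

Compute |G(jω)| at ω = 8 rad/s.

|G(j8)| ≈ 0.1874

Substitute s = j8: numerator = 20, denominator = -24 + j104.
|G(j8)| = |20| / |-24 + j104| = 20 / 106.73 ≈ 0.1874.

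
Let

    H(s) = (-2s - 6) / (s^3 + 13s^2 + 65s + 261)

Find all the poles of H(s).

The poles are the roots of the denominator s^3 + 13s^2 + 65s + 261 = 0.
Trying s = -9: the polynomial evaluates to 0, so (s + 9) is a factor.
Dividing out leaves s^2 + 4s + 29 = 0.
The quadratic formula then gives s = -2 ± 5j.

s = -2 + 5j, -2 - 5j, -9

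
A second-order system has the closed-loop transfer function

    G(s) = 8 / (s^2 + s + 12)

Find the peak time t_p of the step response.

t_p ≈ 0.9165 s

Comparing s^2 + s + 12 to s^2 + 2ζωₙs + ωₙ²: ωₙ = √12 ≈ 3.464 rad/s and ζ = 1/(2·√12) ≈ 0.1443.
ζωₙ = 1/2 = 0.5, so ω_d = ωₙ√(1−ζ²) = √(ωₙ² − (ζωₙ)²) = √(12 − 0.5²) = √11.75 ≈ 3.428 rad/s.
t_p = π/ω_d = π/3.428 ≈ 0.9165 s.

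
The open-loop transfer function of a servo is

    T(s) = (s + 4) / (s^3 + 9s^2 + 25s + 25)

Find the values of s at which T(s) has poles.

The poles are the roots of the denominator s^3 + 9s^2 + 25s + 25 = 0.
Trying s = -5: the polynomial evaluates to 0, so (s + 5) is a factor.
Dividing out leaves s^2 + 4s + 5 = 0.
The quadratic formula then gives s = -2 ± 1j.

s = -2 ± j, -5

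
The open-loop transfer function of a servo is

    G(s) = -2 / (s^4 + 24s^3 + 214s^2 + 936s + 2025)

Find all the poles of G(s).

The poles are the roots of the denominator s^4 + 24s^3 + 214s^2 + 936s + 2025 = 0.
Trying s = -9: the polynomial evaluates to 0, so (s + 9) is a factor.
Dividing out leaves s^3 + 15s^2 + 79s + 225 = 0.
This factors further as (s^2 + 6s + 25)(s + 9) = 0.

s = -3 + 4j, -3 - 4j, -9, -9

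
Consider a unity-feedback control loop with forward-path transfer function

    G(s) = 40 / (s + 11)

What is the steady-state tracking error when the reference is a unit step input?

e_ss = 0.2157

G(s) has no poles at the origin.
This is a Type 0 system. Kp = lim_{s→0} G(s) = 40/11.
e_ss = 1/(1 + Kp) = 1/(1 + 40/11) = 11/51 ≈ 0.2157.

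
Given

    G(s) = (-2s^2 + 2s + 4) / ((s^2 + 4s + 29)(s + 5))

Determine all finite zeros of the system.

s = -1, 2

Set the numerator to zero: -2s^2 + 2s + 4 = 0, i.e. -2·(s^2 - s - 2) = 0.
Factoring: (s + 1)(s - 2) = 0.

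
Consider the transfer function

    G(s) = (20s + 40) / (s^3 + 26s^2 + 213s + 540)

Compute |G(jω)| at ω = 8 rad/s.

Substitute s = j8: numerator = 40 + j160, denominator = -1124 + j1192.
|G(j8)| = |40 + j160| / |-1124 + j1192| = 164.92 / 1638.4 ≈ 0.1007.

|G(j8)| ≈ 0.1007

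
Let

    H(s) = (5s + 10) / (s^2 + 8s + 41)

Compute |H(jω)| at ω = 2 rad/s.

Substitute s = j2: numerator = 10 + j10, denominator = 37 + j16.
|H(j2)| = |10 + j10| / |37 + j16| = 14.142 / 40.311 ≈ 0.3508.

|H(j2)| ≈ 0.3508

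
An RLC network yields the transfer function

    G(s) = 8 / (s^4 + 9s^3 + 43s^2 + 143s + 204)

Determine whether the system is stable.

The denominator s^4 + 9s^3 + 43s^2 + 143s + 204 factors as (s + 3)(s + 4)(s^2 + 2s + 17), giving poles at s = -3, -4, -1 ± 4j.
Since all poles lie strictly in the left half-plane, the system is stable.

stable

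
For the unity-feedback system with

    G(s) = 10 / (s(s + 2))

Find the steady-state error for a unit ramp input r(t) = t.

e_ss = 0.2000

G(s) has one pole at the origin.
This is a Type 1 system. Kv = lim_{s→0} s·G(s) = 10/2 = 5.
e_ss = 1/Kv = 1/(5) = 1/5 ≈ 0.2000.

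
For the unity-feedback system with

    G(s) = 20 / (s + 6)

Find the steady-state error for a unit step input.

e_ss = 0.2308

G(s) has no poles at the origin.
This is a Type 0 system. Kp = lim_{s→0} G(s) = 20/6 = 10/3.
e_ss = 1/(1 + Kp) = 1/(1 + 10/3) = 3/13 ≈ 0.2308.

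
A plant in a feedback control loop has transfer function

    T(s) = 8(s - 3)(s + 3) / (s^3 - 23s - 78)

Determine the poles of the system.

The poles are the roots of the denominator s^3 - 23s - 78 = 0.
Trying s = 6: the polynomial evaluates to 0, so (s - 6) is a factor.
Dividing out leaves s^2 + 6s + 13 = 0.
The quadratic formula then gives s = -3 ± 2j.

s = -3 + 2j, -3 - 2j, 6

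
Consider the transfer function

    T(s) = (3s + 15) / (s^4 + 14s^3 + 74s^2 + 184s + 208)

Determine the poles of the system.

The poles are the roots of the denominator s^4 + 14s^3 + 74s^2 + 184s + 208 = 0.
No real roots exist; factor into two real quadratics: (s^2 + 4s + 8)(s^2 + 10s + 26) = 0.
Each quadratic gives a conjugate pair via the quadratic formula.

s = -2 + 2j, -2 - 2j, -5 + j, -5 - j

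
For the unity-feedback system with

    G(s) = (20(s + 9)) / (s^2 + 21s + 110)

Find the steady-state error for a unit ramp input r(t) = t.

G(s) has no poles at the origin.
This is a Type 0 system; Kv = lim_{s→0} s·G(s) = 0, so the steady-state error for a ramp input is infinite.

e_ss = ∞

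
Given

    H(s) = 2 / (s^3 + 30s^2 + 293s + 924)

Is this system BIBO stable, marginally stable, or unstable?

The denominator s^3 + 30s^2 + 293s + 924 factors as (s + 12)(s + 11)(s + 7), giving poles at s = -12, -11, -7.
Since all poles lie strictly in the left half-plane, the system is stable.

stable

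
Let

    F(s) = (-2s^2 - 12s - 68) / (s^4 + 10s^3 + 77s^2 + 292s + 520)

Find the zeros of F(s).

Set the numerator to zero: -2s^2 - 12s - 68 = 0, i.e. -2·(s^2 + 6s + 34) = 0.
Factoring: (s^2 + 6s + 34) = 0.

s = -3 ± 5j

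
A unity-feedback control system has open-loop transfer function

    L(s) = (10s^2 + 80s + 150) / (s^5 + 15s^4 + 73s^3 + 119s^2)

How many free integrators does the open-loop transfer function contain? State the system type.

Factor s from the denominator: s^5 + 15s^4 + 73s^3 + 119s^2 = s^2·(s^3 + 15s^2 + 73s + 119).
There are 2 poles at the origin, so the system is Type 2.

Type 2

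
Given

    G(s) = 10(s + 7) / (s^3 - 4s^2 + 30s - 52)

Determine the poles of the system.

s = 1 + 5j, 1 - 5j, 2

The poles are the roots of the denominator s^3 - 4s^2 + 30s - 52 = 0.
Trying s = 2: the polynomial evaluates to 0, so (s - 2) is a factor.
Dividing out leaves s^2 - 2s + 26 = 0.
The quadratic formula then gives s = 1 ± 5j.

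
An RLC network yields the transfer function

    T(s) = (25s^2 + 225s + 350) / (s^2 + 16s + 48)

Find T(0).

T(0) = 175/24 ≈ 7.292

Set s = 0: T(0) = (350) / (48) = 175/24.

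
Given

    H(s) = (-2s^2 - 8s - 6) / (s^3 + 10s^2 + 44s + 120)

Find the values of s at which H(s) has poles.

s = -2 + 4j, -2 - 4j, -6

The poles are the roots of the denominator s^3 + 10s^2 + 44s + 120 = 0.
Trying s = -6: the polynomial evaluates to 0, so (s + 6) is a factor.
Dividing out leaves s^2 + 4s + 20 = 0.
The quadratic formula then gives s = -2 ± 4j.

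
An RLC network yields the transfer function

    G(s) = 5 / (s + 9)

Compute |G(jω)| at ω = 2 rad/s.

|G(j2)| ≈ 0.5423

Substitute s = j2: numerator = 5, denominator = 9 + j2.
|G(j2)| = |5| / |9 + j2| = 5 / 9.2195 ≈ 0.5423.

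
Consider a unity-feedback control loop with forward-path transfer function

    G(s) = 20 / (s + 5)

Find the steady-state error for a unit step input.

e_ss = 0.2000

G(s) has no poles at the origin.
This is a Type 0 system. Kp = lim_{s→0} G(s) = 20/5 = 4.
e_ss = 1/(1 + Kp) = 1/(1 + 4) = 1/5 ≈ 0.2000.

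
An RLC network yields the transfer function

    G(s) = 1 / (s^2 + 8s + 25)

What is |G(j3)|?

|G(j3)| ≈ 0.03467

Substitute s = j3: numerator = 1, denominator = 16 + j24.
|G(j3)| = |1| / |16 + j24| = 1 / 28.844 ≈ 0.03467.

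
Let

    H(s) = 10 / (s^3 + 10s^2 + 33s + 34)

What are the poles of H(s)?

The poles are the roots of the denominator s^3 + 10s^2 + 33s + 34 = 0.
Trying s = -2: the polynomial evaluates to 0, so (s + 2) is a factor.
Dividing out leaves s^2 + 8s + 17 = 0.
The quadratic formula then gives s = -4 ± 1j.

s = -4 + j, -4 - j, -2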